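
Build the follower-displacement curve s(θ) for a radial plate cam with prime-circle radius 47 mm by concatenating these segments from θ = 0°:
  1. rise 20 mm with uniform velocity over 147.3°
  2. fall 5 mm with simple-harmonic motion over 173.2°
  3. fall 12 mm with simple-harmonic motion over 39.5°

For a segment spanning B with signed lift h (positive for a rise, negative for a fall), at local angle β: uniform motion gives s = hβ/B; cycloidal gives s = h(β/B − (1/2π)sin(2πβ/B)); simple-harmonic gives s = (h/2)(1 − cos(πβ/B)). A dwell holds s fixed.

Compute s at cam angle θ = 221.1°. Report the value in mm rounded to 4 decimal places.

seg 1 [0°–147.3°] uniform, h=20: full span → s += 20 → s = 20.0000
seg 2 [147.3°–320.5°] simple-harmonic, h=-5: θ=221.1° here. β=73.8, B=173.2. -5/2·(1 − cos(π·0.4261)) = -1.9248 → s = 18.0752

18.0752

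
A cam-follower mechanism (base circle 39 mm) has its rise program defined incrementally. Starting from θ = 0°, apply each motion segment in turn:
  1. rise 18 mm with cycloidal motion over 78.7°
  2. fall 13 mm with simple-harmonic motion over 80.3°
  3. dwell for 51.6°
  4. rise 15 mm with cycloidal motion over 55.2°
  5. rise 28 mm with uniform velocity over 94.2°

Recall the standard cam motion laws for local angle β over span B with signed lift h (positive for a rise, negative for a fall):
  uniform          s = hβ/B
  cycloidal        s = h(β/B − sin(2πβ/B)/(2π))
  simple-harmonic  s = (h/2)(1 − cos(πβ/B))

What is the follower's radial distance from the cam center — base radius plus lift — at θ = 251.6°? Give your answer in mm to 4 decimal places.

seg 1 [0°–78.7°] cycloidal, h=18: full span → s += 18 → s = 18.0000
seg 2 [78.7°–159°] simple-harmonic, h=-13: full span → s += -13 → s = 5.0000
seg 3 [159°–210.6°] dwell: s stays 5.0000
seg 4 [210.6°–265.8°] cycloidal, h=15: θ=251.6° here. β=41, B=55.2. 15·(0.7428 − sin(2π·0.7428)/(2π)) = 13.5262 → s = 18.5262
radial distance = base radius + s = 39 + 18.5262 = 57.5262

57.5262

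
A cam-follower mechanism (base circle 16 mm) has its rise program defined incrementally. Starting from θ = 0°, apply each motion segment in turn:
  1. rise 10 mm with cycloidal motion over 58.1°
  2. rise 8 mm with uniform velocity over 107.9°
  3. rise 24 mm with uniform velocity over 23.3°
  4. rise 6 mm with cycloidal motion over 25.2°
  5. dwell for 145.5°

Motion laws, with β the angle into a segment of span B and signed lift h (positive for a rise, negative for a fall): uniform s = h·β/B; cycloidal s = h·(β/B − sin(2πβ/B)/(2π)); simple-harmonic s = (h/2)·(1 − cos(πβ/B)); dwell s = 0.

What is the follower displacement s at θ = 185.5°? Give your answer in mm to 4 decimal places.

seg 1 [0°–58.1°] cycloidal, h=10: full span → s += 10 → s = 10.0000
seg 2 [58.1°–166°] uniform, h=8: full span → s += 8 → s = 18.0000
seg 3 [166°–189.3°] uniform, h=24: θ=185.5° here. β=19.5, B=23.3. 24·19.5/23.3 = 20.0858 → s = 38.0858

38.0858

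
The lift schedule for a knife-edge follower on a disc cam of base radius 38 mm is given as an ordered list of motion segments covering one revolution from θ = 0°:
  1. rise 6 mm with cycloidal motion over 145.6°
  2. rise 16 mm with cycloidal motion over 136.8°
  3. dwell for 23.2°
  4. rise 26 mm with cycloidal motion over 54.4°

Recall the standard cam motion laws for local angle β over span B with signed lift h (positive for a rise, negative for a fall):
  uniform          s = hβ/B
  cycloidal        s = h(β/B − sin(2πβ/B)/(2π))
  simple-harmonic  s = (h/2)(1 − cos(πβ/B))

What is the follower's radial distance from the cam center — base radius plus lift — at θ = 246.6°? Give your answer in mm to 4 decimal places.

seg 1 [0°–145.6°] cycloidal, h=6: full span → s += 6 → s = 6.0000
seg 2 [145.6°–282.4°] cycloidal, h=16: θ=246.6° here. β=101, B=136.8. 16·(0.7383 − sin(2π·0.7383)/(2π)) = 14.3525 → s = 20.3525
radial distance = base radius + s = 38 + 20.3525 = 58.3525

58.3525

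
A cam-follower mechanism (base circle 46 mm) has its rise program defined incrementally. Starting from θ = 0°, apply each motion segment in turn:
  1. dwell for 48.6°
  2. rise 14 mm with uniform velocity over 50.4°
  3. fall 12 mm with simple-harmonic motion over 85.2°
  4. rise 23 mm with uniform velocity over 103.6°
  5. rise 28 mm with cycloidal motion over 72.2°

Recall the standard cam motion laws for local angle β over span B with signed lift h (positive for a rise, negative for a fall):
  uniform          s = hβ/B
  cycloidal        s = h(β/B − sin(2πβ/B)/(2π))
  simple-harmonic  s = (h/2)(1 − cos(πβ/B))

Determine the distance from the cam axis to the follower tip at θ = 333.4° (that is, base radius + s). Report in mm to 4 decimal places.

seg 1 [0°–48.6°] dwell: s stays 0.0000
seg 2 [48.6°–99°] uniform, h=14: full span → s += 14 → s = 14.0000
seg 3 [99°–184.2°] simple-harmonic, h=-12: full span → s += -12 → s = 2.0000
seg 4 [184.2°–287.8°] uniform, h=23: full span → s += 23 → s = 25.0000
seg 5 [287.8°–360°] cycloidal, h=28: θ=333.4° here. β=45.6, B=72.2. 28·(0.6316 − sin(2π·0.6316)/(2π)) = 20.9628 → s = 45.9628
radial distance = base radius + s = 46 + 45.9628 = 91.9628

91.9628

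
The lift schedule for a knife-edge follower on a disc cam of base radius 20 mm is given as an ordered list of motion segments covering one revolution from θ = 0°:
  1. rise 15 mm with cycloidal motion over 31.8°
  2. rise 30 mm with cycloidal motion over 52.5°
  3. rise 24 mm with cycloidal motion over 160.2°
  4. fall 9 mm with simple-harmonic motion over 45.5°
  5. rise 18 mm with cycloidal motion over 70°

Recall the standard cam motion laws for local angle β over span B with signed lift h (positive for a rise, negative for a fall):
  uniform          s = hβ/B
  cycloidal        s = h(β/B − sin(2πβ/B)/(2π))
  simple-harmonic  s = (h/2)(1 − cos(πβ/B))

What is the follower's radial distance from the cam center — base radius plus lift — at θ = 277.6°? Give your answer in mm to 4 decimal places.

seg 1 [0°–31.8°] cycloidal, h=15: full span → s += 15 → s = 15.0000
seg 2 [31.8°–84.3°] cycloidal, h=30: full span → s += 30 → s = 45.0000
seg 3 [84.3°–244.5°] cycloidal, h=24: full span → s += 24 → s = 69.0000
seg 4 [244.5°–290°] simple-harmonic, h=-9: θ=277.6° here. β=33.1, B=45.5. -9/2·(1 − cos(π·0.7275)) = -7.4490 → s = 61.5510
radial distance = base radius + s = 20 + 61.5510 = 81.5510

81.5510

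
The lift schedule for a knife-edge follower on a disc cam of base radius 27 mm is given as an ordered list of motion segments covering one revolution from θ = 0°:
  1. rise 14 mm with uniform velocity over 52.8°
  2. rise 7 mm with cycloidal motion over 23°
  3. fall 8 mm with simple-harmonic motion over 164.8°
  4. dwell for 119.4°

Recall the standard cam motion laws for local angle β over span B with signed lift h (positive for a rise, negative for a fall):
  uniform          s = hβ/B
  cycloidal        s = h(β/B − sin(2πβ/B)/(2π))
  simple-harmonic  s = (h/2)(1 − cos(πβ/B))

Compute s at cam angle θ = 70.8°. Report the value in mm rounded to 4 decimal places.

seg 1 [0°–52.8°] uniform, h=14: full span → s += 14 → s = 14.0000
seg 2 [52.8°–75.8°] cycloidal, h=7: θ=70.8° here. β=18, B=23. 7·(0.7826 − sin(2π·0.7826)/(2π)) = 6.5690 → s = 20.5690

20.5690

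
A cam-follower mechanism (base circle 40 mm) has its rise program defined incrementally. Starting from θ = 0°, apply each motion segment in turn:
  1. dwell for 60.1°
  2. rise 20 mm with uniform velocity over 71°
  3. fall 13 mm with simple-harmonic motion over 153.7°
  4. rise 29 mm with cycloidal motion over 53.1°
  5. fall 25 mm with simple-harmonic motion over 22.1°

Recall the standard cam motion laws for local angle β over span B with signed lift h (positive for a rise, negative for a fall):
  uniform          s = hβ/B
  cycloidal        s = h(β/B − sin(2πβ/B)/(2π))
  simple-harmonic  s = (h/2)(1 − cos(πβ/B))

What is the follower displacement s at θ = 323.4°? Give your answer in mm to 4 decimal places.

seg 1 [0°–60.1°] dwell: s stays 0.0000
seg 2 [60.1°–131.1°] uniform, h=20: full span → s += 20 → s = 20.0000
seg 3 [131.1°–284.8°] simple-harmonic, h=-13: full span → s += -13 → s = 7.0000
seg 4 [284.8°–337.9°] cycloidal, h=29: θ=323.4° here. β=38.6, B=53.1. 29·(0.7269 − sin(2π·0.7269)/(2π)) = 25.6481 → s = 32.6481

32.6481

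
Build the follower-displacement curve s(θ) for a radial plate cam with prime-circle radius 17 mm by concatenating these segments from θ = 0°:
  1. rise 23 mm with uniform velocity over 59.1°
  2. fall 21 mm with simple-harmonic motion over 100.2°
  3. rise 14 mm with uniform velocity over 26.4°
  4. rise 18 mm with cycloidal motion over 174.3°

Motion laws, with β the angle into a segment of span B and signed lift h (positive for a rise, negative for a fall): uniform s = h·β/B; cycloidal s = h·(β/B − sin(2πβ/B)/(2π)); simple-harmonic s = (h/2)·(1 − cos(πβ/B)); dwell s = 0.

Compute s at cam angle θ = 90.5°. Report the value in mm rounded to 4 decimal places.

seg 1 [0°–59.1°] uniform, h=23: full span → s += 23 → s = 23.0000
seg 2 [59.1°–159.3°] simple-harmonic, h=-21: θ=90.5° here. β=31.4, B=100.2. -21/2·(1 − cos(π·0.3134)) = -4.6905 → s = 18.3095

18.3095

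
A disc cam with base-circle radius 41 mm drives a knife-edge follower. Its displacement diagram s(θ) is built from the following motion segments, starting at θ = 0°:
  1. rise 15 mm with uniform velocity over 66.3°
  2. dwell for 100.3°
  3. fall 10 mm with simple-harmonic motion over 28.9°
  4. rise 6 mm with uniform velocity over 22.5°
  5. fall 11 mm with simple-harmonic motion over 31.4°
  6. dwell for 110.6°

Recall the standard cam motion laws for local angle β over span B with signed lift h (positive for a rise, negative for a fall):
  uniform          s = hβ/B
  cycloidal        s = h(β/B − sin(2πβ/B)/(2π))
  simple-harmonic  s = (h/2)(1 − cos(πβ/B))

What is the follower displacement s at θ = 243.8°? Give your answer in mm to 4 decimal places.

seg 1 [0°–66.3°] uniform, h=15: full span → s += 15 → s = 15.0000
seg 2 [66.3°–166.6°] dwell: s stays 15.0000
seg 3 [166.6°–195.5°] simple-harmonic, h=-10: full span → s += -10 → s = 5.0000
seg 4 [195.5°–218°] uniform, h=6: full span → s += 6 → s = 11.0000
seg 5 [218°–249.4°] simple-harmonic, h=-11: θ=243.8° here. β=25.8, B=31.4. -11/2·(1 − cos(π·0.8217)) = -10.1591 → s = 0.8409

0.8409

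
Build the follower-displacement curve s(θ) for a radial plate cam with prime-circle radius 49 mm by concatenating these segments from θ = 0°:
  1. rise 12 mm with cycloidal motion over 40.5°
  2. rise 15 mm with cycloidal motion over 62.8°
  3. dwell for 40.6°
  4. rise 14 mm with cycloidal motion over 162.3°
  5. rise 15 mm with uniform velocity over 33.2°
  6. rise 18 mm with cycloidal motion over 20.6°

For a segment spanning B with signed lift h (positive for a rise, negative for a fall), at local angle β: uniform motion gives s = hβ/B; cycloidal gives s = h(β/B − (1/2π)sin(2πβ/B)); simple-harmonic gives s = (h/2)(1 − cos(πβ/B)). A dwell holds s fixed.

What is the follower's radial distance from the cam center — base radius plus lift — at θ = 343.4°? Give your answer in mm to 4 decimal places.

seg 1 [0°–40.5°] cycloidal, h=12: full span → s += 12 → s = 12.0000
seg 2 [40.5°–103.3°] cycloidal, h=15: full span → s += 15 → s = 27.0000
seg 3 [103.3°–143.9°] dwell: s stays 27.0000
seg 4 [143.9°–306.2°] cycloidal, h=14: full span → s += 14 → s = 41.0000
seg 5 [306.2°–339.4°] uniform, h=15: full span → s += 15 → s = 56.0000
seg 6 [339.4°–360°] cycloidal, h=18: θ=343.4° here. β=4, B=20.6. 18·(0.1942 − sin(2π·0.1942)/(2π)) = 0.8048 → s = 56.8048
radial distance = base radius + s = 49 + 56.8048 = 105.8048

105.8048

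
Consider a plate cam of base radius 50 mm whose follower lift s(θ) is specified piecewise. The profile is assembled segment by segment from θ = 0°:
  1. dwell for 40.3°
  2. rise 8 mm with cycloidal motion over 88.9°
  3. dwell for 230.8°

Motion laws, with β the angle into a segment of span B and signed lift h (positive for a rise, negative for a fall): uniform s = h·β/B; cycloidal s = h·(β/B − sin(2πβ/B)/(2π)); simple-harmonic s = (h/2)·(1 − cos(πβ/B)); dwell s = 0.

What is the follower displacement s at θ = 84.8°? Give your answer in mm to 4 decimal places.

seg 1 [0°–40.3°] dwell: s stays 0.0000
seg 2 [40.3°–129.2°] cycloidal, h=8: θ=84.8° here. β=44.5, B=88.9. 8·(0.5006 − sin(2π·0.5006)/(2π)) = 4.0090 → s = 4.0090

4.0090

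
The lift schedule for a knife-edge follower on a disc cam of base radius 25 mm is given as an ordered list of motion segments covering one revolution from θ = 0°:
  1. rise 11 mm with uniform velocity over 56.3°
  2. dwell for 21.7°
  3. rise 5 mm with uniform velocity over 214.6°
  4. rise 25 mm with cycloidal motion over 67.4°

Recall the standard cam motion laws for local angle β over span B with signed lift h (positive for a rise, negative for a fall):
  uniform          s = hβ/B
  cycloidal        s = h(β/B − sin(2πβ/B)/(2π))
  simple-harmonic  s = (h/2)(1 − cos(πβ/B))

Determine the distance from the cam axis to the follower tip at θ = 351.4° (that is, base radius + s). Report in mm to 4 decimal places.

seg 1 [0°–56.3°] uniform, h=11: full span → s += 11 → s = 11.0000
seg 2 [56.3°–78°] dwell: s stays 11.0000
seg 3 [78°–292.6°] uniform, h=5: full span → s += 5 → s = 16.0000
seg 4 [292.6°–360°] cycloidal, h=25: θ=351.4° here. β=58.8, B=67.4. 25·(0.8724 − sin(2π·0.8724)/(2π)) = 24.6691 → s = 40.6691
radial distance = base radius + s = 25 + 40.6691 = 65.6691

65.6691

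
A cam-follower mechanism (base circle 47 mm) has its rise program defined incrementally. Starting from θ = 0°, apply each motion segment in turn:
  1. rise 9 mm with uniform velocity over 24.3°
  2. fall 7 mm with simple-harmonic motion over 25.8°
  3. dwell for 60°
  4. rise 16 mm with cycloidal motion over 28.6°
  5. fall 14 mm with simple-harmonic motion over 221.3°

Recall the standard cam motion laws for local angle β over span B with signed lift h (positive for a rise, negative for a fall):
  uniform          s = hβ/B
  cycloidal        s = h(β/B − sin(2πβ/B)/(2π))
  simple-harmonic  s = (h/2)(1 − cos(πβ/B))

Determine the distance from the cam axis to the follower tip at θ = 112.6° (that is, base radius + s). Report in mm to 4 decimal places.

seg 1 [0°–24.3°] uniform, h=9: full span → s += 9 → s = 9.0000
seg 2 [24.3°–50.1°] simple-harmonic, h=-7: full span → s += -7 → s = 2.0000
seg 3 [50.1°–110.1°] dwell: s stays 2.0000
seg 4 [110.1°–138.7°] cycloidal, h=16: θ=112.6° here. β=2.5, B=28.6. 16·(0.0874 − sin(2π·0.0874)/(2π)) = 0.0693 → s = 2.0693
radial distance = base radius + s = 47 + 2.0693 = 49.0693

49.0693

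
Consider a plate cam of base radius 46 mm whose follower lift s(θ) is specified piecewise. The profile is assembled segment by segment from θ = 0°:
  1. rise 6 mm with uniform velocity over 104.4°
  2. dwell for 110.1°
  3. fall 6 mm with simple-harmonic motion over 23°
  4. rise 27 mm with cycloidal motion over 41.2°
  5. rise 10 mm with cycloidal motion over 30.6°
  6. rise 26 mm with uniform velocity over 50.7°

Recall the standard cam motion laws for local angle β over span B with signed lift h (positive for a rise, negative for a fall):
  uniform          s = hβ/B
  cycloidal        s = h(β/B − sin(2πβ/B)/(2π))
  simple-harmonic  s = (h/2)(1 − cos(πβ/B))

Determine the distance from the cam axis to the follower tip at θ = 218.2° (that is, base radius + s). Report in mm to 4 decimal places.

seg 1 [0°–104.4°] uniform, h=6: full span → s += 6 → s = 6.0000
seg 2 [104.4°–214.5°] dwell: s stays 6.0000
seg 3 [214.5°–237.5°] simple-harmonic, h=-6: θ=218.2° here. β=3.7, B=23. -6/2·(1 − cos(π·0.1609)) = -0.3750 → s = 5.6250
radial distance = base radius + s = 46 + 5.6250 = 51.6250

51.6250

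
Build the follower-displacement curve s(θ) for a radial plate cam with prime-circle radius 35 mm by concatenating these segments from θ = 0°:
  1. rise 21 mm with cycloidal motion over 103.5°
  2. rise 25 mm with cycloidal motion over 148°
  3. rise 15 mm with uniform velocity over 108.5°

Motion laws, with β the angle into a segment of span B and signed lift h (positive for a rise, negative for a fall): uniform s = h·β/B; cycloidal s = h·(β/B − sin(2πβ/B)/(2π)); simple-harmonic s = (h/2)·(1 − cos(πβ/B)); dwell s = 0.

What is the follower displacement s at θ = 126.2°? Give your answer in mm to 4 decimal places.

seg 1 [0°–103.5°] cycloidal, h=21: full span → s += 21 → s = 21.0000
seg 2 [103.5°–251.5°] cycloidal, h=25: θ=126.2° here. β=22.7, B=148. 25·(0.1534 − sin(2π·0.1534)/(2π)) = 0.5666 → s = 21.5666

21.5666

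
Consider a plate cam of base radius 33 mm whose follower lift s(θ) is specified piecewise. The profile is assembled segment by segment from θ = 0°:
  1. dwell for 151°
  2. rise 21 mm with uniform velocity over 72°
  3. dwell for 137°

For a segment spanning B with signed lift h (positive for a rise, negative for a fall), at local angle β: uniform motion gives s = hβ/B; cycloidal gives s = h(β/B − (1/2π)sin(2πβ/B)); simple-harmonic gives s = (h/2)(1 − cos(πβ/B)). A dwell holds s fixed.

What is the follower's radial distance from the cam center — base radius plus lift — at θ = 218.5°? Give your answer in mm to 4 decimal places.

seg 1 [0°–151°] dwell: s stays 0.0000
seg 2 [151°–223°] uniform, h=21: θ=218.5° here. β=67.5, B=72. 21·67.5/72 = 19.6875 → s = 19.6875
radial distance = base radius + s = 33 + 19.6875 = 52.6875

52.6875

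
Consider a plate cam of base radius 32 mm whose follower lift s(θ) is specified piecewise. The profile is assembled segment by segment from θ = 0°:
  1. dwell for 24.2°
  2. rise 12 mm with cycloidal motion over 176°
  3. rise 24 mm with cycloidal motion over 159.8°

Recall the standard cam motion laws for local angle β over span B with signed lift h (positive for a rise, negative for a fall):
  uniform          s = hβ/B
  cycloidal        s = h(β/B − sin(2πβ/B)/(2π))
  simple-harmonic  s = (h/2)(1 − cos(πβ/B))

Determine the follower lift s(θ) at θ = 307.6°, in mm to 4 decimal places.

seg 1 [0°–24.2°] dwell: s stays 0.0000
seg 2 [24.2°–200.2°] cycloidal, h=12: full span → s += 12 → s = 12.0000
seg 3 [200.2°–360°] cycloidal, h=24: θ=307.6° here. β=107.4, B=159.8. 24·(0.6721 − sin(2π·0.6721)/(2π)) = 19.5013 → s = 31.5013

31.5013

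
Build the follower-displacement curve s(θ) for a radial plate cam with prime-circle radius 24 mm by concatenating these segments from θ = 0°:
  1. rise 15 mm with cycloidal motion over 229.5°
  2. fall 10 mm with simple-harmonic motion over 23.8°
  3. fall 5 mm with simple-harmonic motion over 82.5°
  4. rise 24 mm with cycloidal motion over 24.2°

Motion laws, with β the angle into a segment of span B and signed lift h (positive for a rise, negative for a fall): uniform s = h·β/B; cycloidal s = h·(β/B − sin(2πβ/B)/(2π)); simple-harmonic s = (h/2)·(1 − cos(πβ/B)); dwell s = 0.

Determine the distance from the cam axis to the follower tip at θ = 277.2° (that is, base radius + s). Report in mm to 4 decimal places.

seg 1 [0°–229.5°] cycloidal, h=15: full span → s += 15 → s = 15.0000
seg 2 [229.5°–253.3°] simple-harmonic, h=-10: full span → s += -10 → s = 5.0000
seg 3 [253.3°–335.8°] simple-harmonic, h=-5: θ=277.2° here. β=23.9, B=82.5. -5/2·(1 − cos(π·0.2897)) = -0.9659 → s = 4.0341
radial distance = base radius + s = 24 + 4.0341 = 28.0341

28.0341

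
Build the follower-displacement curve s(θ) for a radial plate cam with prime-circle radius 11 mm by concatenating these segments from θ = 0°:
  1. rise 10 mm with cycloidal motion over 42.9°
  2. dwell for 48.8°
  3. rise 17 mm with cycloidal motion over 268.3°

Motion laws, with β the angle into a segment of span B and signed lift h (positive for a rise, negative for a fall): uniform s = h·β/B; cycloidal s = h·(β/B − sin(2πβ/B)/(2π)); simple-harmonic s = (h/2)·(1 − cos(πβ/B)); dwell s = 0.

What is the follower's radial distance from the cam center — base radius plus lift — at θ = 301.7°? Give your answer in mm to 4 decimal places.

seg 1 [0°–42.9°] cycloidal, h=10: full span → s += 10 → s = 10.0000
seg 2 [42.9°–91.7°] dwell: s stays 10.0000
seg 3 [91.7°–360°] cycloidal, h=17: θ=301.7° here. β=210, B=268.3. 17·(0.7827 − sin(2π·0.7827)/(2π)) = 15.9547 → s = 25.9547
radial distance = base radius + s = 11 + 25.9547 = 36.9547

36.9547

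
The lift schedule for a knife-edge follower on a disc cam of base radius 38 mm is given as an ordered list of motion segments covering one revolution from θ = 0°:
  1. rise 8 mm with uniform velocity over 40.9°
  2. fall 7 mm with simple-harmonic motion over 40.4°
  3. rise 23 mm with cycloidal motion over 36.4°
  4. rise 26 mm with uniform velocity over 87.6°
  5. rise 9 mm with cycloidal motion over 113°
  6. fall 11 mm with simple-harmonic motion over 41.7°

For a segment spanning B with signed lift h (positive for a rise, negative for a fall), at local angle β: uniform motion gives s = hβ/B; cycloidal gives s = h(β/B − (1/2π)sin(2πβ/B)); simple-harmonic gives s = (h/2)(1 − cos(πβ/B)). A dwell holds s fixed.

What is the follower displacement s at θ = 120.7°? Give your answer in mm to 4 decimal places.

seg 1 [0°–40.9°] uniform, h=8: full span → s += 8 → s = 8.0000
seg 2 [40.9°–81.3°] simple-harmonic, h=-7: full span → s += -7 → s = 1.0000
seg 3 [81.3°–117.7°] cycloidal, h=23: full span → s += 23 → s = 24.0000
seg 4 [117.7°–205.3°] uniform, h=26: θ=120.7° here. β=3, B=87.6. 26·3/87.6 = 0.8904 → s = 24.8904

24.8904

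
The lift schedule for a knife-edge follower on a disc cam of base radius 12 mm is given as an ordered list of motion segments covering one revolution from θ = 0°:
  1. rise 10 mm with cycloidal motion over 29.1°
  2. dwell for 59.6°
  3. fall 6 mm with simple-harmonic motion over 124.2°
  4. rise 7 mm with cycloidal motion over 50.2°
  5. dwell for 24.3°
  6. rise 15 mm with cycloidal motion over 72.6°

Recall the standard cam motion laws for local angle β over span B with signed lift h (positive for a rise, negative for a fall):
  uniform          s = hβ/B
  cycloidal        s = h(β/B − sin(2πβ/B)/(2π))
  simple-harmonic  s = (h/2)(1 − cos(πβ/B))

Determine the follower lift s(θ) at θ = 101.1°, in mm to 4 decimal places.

seg 1 [0°–29.1°] cycloidal, h=10: full span → s += 10 → s = 10.0000
seg 2 [29.1°–88.7°] dwell: s stays 10.0000
seg 3 [88.7°–212.9°] simple-harmonic, h=-6: θ=101.1° here. β=12.4, B=124.2. -6/2·(1 − cos(π·0.0998)) = -0.1464 → s = 9.8536

9.8536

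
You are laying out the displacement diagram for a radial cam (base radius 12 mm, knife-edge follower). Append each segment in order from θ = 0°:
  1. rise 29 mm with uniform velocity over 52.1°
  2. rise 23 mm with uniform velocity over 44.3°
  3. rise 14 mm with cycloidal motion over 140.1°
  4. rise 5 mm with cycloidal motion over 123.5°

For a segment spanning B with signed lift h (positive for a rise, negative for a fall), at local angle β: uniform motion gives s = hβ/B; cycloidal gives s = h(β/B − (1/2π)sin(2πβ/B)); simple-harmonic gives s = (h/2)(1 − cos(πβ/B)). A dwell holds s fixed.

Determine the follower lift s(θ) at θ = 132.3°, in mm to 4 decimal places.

seg 1 [0°–52.1°] uniform, h=29: full span → s += 29 → s = 29.0000
seg 2 [52.1°–96.4°] uniform, h=23: full span → s += 23 → s = 52.0000
seg 3 [96.4°–236.5°] cycloidal, h=14: θ=132.3° here. β=35.9, B=140.1. 14·(0.2562 − sin(2π·0.2562)/(2π)) = 1.3610 → s = 53.3610

53.3610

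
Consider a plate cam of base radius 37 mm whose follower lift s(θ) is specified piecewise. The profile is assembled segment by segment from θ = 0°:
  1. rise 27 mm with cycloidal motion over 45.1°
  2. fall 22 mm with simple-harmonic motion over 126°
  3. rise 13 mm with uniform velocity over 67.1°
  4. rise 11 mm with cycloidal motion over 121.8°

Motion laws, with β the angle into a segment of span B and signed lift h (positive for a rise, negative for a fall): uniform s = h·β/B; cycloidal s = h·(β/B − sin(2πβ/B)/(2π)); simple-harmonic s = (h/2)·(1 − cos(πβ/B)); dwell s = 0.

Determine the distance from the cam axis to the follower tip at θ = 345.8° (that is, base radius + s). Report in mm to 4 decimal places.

seg 1 [0°–45.1°] cycloidal, h=27: full span → s += 27 → s = 27.0000
seg 2 [45.1°–171.1°] simple-harmonic, h=-22: full span → s += -22 → s = 5.0000
seg 3 [171.1°–238.2°] uniform, h=13: full span → s += 13 → s = 18.0000
seg 4 [238.2°–360°] cycloidal, h=11: θ=345.8° here. β=107.6, B=121.8. 11·(0.8834 − sin(2π·0.8834)/(2π)) = 10.8883 → s = 28.8883
radial distance = base radius + s = 37 + 28.8883 = 65.8883

65.8883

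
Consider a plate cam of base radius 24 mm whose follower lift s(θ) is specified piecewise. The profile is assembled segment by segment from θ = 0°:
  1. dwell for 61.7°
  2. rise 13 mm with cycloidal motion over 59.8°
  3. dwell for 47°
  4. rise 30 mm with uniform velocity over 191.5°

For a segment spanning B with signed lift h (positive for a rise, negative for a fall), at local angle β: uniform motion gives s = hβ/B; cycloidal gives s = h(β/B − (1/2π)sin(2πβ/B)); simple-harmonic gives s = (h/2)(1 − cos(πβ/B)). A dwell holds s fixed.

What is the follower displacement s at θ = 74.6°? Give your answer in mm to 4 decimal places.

seg 1 [0°–61.7°] dwell: s stays 0.0000
seg 2 [61.7°–121.5°] cycloidal, h=13: θ=74.6° here. β=12.9, B=59.8. 13·(0.2157 − sin(2π·0.2157)/(2π)) = 0.7831 → s = 0.7831

0.7831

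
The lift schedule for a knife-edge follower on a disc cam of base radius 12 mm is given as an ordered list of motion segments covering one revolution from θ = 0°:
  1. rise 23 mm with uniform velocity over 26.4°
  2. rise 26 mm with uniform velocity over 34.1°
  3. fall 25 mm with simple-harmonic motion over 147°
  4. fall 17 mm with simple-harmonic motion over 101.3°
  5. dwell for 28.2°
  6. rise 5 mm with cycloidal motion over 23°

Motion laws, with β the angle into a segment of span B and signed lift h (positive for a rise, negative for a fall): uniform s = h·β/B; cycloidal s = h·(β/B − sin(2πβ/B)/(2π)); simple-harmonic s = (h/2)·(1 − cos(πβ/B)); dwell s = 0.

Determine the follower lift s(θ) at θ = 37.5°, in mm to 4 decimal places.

seg 1 [0°–26.4°] uniform, h=23: full span → s += 23 → s = 23.0000
seg 2 [26.4°–60.5°] uniform, h=26: θ=37.5° here. β=11.1, B=34.1. 26·11.1/34.1 = 8.4633 → s = 31.4633

31.4633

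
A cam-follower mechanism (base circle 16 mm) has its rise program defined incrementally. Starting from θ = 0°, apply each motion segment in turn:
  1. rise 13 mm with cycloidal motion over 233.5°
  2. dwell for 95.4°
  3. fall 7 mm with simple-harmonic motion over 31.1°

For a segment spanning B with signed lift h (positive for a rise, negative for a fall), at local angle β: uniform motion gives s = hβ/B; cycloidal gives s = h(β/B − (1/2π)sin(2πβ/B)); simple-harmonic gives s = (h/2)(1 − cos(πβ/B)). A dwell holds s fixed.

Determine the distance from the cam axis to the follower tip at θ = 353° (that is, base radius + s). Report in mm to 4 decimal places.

seg 1 [0°–233.5°] cycloidal, h=13: full span → s += 13 → s = 13.0000
seg 2 [233.5°–328.9°] dwell: s stays 13.0000
seg 3 [328.9°–360°] simple-harmonic, h=-7: θ=353° here. β=24.1, B=31.1. -7/2·(1 − cos(π·0.7749)) = -6.1608 → s = 6.8392
radial distance = base radius + s = 16 + 6.8392 = 22.8392

22.8392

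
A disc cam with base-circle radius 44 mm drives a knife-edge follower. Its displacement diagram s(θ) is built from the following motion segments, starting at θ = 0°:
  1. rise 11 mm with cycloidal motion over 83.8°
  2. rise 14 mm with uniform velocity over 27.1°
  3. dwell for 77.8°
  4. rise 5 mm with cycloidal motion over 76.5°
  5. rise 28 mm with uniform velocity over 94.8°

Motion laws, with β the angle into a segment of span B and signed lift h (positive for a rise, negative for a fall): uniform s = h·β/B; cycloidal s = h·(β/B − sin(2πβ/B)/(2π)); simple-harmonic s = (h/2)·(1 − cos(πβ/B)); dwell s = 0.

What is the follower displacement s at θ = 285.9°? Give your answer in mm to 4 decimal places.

seg 1 [0°–83.8°] cycloidal, h=11: full span → s += 11 → s = 11.0000
seg 2 [83.8°–110.9°] uniform, h=14: full span → s += 14 → s = 25.0000
seg 3 [110.9°–188.7°] dwell: s stays 25.0000
seg 4 [188.7°–265.2°] cycloidal, h=5: full span → s += 5 → s = 30.0000
seg 5 [265.2°–360°] uniform, h=28: θ=285.9° here. β=20.7, B=94.8. 28·20.7/94.8 = 6.1139 → s = 36.1139

36.1139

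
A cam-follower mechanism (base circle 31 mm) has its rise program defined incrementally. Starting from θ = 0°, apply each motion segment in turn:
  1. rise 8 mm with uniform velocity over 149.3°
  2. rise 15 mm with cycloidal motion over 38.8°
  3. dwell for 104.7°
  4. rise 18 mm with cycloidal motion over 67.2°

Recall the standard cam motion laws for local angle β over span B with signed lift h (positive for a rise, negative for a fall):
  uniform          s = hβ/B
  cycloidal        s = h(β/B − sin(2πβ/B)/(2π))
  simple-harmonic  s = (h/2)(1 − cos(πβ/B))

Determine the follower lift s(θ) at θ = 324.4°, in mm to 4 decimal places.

seg 1 [0°–149.3°] uniform, h=8: full span → s += 8 → s = 8.0000
seg 2 [149.3°–188.1°] cycloidal, h=15: full span → s += 15 → s = 23.0000
seg 3 [188.1°–292.8°] dwell: s stays 23.0000
seg 4 [292.8°–360°] cycloidal, h=18: θ=324.4° here. β=31.6, B=67.2. 18·(0.4702 − sin(2π·0.4702)/(2π)) = 7.9317 → s = 30.9317

30.9317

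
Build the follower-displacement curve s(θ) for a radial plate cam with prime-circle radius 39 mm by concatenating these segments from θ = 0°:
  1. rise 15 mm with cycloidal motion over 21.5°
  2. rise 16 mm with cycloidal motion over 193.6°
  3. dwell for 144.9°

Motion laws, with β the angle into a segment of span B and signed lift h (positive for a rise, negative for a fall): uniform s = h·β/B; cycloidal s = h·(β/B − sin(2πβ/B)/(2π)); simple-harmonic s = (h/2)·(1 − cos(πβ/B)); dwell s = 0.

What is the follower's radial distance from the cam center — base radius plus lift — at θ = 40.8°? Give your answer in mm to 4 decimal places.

seg 1 [0°–21.5°] cycloidal, h=15: full span → s += 15 → s = 15.0000
seg 2 [21.5°–215.1°] cycloidal, h=16: θ=40.8° here. β=19.3, B=193.6. 16·(0.0997 − sin(2π·0.0997)/(2π)) = 0.1023 → s = 15.1023
radial distance = base radius + s = 39 + 15.1023 = 54.1023

54.1023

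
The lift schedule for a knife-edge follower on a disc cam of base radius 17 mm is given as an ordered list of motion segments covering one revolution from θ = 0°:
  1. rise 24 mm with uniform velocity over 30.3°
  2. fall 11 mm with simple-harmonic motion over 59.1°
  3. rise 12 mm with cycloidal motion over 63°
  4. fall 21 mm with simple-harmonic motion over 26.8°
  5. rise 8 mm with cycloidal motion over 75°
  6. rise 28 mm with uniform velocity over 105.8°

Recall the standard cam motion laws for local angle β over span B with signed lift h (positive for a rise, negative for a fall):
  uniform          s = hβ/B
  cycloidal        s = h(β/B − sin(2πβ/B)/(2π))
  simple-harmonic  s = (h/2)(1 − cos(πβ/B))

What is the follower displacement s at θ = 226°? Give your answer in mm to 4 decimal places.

seg 1 [0°–30.3°] uniform, h=24: full span → s += 24 → s = 24.0000
seg 2 [30.3°–89.4°] simple-harmonic, h=-11: full span → s += -11 → s = 13.0000
seg 3 [89.4°–152.4°] cycloidal, h=12: full span → s += 12 → s = 25.0000
seg 4 [152.4°–179.2°] simple-harmonic, h=-21: full span → s += -21 → s = 4.0000
seg 5 [179.2°–254.2°] cycloidal, h=8: θ=226° here. β=46.8, B=75. 8·(0.6240 − sin(2π·0.6240)/(2π)) = 5.8866 → s = 9.8866

9.8866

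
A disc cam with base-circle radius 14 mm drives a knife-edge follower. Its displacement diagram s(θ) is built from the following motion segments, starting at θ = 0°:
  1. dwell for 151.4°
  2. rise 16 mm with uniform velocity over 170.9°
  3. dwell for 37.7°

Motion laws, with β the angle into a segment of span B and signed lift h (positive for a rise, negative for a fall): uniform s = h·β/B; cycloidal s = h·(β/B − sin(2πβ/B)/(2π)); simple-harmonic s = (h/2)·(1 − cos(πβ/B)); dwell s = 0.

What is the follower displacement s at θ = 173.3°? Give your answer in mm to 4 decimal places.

seg 1 [0°–151.4°] dwell: s stays 0.0000
seg 2 [151.4°–322.3°] uniform, h=16: θ=173.3° here. β=21.9, B=170.9. 16·21.9/170.9 = 2.0503 → s = 2.0503

2.0503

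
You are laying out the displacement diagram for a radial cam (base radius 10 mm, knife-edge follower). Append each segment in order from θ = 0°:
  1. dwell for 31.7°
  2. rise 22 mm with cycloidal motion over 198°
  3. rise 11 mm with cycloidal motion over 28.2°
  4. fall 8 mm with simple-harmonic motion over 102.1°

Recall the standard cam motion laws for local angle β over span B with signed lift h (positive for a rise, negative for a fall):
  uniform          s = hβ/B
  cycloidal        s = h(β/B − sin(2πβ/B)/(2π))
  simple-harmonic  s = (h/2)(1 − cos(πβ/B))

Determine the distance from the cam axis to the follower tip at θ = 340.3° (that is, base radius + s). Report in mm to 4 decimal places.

seg 1 [0°–31.7°] dwell: s stays 0.0000
seg 2 [31.7°–229.7°] cycloidal, h=22: full span → s += 22 → s = 22.0000
seg 3 [229.7°–257.9°] cycloidal, h=11: full span → s += 11 → s = 33.0000
seg 4 [257.9°–360°] simple-harmonic, h=-8: θ=340.3° here. β=82.4, B=102.1. -8/2·(1 − cos(π·0.8071)) = -7.2874 → s = 25.7126
radial distance = base radius + s = 10 + 25.7126 = 35.7126

35.7126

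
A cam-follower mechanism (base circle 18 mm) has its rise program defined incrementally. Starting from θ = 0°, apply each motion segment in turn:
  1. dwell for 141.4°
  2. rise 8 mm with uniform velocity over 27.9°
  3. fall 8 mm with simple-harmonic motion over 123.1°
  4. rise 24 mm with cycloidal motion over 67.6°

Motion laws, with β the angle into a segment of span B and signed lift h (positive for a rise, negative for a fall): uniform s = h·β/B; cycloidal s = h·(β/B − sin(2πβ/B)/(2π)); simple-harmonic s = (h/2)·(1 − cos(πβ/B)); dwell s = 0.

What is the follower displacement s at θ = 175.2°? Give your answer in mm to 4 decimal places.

seg 1 [0°–141.4°] dwell: s stays 0.0000
seg 2 [141.4°–169.3°] uniform, h=8: full span → s += 8 → s = 8.0000
seg 3 [169.3°–292.4°] simple-harmonic, h=-8: θ=175.2° here. β=5.9, B=123.1. -8/2·(1 − cos(π·0.0479)) = -0.0453 → s = 7.9547

7.9547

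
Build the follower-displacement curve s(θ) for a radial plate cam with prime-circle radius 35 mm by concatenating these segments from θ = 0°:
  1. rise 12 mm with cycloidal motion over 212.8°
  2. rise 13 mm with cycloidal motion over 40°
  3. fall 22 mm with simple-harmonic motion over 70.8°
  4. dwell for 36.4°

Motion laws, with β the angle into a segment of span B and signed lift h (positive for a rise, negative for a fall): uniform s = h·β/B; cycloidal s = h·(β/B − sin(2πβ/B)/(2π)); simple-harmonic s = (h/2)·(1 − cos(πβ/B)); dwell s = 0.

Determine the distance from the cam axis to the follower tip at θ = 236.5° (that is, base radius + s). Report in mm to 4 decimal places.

seg 1 [0°–212.8°] cycloidal, h=12: full span → s += 12 → s = 12.0000
seg 2 [212.8°–252.8°] cycloidal, h=13: θ=236.5° here. β=23.7, B=40. 13·(0.5925 − sin(2π·0.5925)/(2π)) = 8.8384 → s = 20.8384
radial distance = base radius + s = 35 + 20.8384 = 55.8384

55.8384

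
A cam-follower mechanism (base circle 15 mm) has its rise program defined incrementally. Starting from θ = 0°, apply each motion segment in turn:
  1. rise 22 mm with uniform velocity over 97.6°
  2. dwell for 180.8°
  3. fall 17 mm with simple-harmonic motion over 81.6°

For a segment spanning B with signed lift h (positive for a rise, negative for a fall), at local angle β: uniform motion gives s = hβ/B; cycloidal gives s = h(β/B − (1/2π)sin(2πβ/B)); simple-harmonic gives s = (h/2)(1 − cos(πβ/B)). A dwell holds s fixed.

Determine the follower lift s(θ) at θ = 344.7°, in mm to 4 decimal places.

seg 1 [0°–97.6°] uniform, h=22: full span → s += 22 → s = 22.0000
seg 2 [97.6°–278.4°] dwell: s stays 22.0000
seg 3 [278.4°–360°] simple-harmonic, h=-17: θ=344.7° here. β=66.3, B=81.6. -17/2·(1 − cos(π·0.8125)) = -15.5675 → s = 6.4325

6.4325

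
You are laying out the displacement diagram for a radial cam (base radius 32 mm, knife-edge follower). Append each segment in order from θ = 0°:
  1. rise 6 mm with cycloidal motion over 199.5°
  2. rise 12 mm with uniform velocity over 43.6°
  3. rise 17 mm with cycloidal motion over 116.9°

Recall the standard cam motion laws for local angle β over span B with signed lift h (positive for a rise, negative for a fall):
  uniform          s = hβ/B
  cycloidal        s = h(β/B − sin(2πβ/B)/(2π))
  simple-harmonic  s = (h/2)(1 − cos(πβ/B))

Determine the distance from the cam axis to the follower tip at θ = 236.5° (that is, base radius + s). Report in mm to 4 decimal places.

seg 1 [0°–199.5°] cycloidal, h=6: full span → s += 6 → s = 6.0000
seg 2 [199.5°–243.1°] uniform, h=12: θ=236.5° here. β=37, B=43.6. 12·37/43.6 = 10.1835 → s = 16.1835
radial distance = base radius + s = 32 + 16.1835 = 48.1835

48.1835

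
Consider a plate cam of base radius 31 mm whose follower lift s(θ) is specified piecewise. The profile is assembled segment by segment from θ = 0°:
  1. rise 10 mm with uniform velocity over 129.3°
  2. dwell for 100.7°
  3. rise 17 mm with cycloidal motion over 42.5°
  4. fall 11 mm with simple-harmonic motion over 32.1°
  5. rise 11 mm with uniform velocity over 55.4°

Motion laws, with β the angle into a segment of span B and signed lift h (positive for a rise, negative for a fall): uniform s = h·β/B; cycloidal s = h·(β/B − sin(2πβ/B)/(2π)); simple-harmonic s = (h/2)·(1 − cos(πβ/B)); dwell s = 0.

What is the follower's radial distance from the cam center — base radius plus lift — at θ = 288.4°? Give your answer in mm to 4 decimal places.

seg 1 [0°–129.3°] uniform, h=10: full span → s += 10 → s = 10.0000
seg 2 [129.3°–230°] dwell: s stays 10.0000
seg 3 [230°–272.5°] cycloidal, h=17: full span → s += 17 → s = 27.0000
seg 4 [272.5°–304.6°] simple-harmonic, h=-11: θ=288.4° here. β=15.9, B=32.1. -11/2·(1 − cos(π·0.4953)) = -5.4193 → s = 21.5807
radial distance = base radius + s = 31 + 21.5807 = 52.5807

52.5807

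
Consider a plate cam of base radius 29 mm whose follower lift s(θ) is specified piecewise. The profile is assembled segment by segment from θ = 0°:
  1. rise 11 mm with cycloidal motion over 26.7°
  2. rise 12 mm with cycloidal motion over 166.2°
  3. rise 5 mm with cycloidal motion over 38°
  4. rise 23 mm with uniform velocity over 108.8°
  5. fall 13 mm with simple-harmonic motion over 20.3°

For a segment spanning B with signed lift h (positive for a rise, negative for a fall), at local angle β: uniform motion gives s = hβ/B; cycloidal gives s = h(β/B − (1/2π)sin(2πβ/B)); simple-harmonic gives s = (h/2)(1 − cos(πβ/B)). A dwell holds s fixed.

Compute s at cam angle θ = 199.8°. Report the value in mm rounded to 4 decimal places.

seg 1 [0°–26.7°] cycloidal, h=11: full span → s += 11 → s = 11.0000
seg 2 [26.7°–192.9°] cycloidal, h=12: full span → s += 12 → s = 23.0000
seg 3 [192.9°–230.9°] cycloidal, h=5: θ=199.8° here. β=6.9, B=38. 5·(0.1816 − sin(2π·0.1816)/(2π)) = 0.1845 → s = 23.1845

23.1845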